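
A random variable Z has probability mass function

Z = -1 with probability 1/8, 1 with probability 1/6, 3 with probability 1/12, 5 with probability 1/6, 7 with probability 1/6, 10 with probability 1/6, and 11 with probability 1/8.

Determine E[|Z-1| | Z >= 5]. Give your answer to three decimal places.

7.067

P(Z >= 5) = 1/6 + 1/6 + 1/6 + 1/8 = 5/8.
E[|Z-1| | Z >= 5] = [4·1/6 + 6·1/6 + 9·1/6 + 10·1/8] / (5/8)
 = 53/12 / (5/8)
 = 106/15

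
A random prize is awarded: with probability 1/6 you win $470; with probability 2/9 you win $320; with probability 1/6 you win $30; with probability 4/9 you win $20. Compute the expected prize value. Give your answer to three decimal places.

163.333

E[payout] = 470·1/6 + 320·2/9 + 30·1/6 + 20·4/9
 = 235/3 + 640/9 + 5 + 80/9
 = 490/3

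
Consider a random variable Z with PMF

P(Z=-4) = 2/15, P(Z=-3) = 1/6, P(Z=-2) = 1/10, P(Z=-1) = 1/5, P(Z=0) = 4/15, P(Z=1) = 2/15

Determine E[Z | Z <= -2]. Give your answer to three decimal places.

P(Z <= -2) = 2/15 + 1/6 + 1/10 = 2/5.
E[Z | Z <= -2] = [(-4)·2/15 + (-3)·1/6 + (-2)·1/10] / (2/5)
 = -37/30 / (2/5)
 = -37/12

-3.083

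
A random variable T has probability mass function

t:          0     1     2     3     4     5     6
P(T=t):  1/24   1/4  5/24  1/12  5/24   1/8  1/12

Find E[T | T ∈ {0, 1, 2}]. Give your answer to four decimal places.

P(T ∈ {0, 1, 2}) = 1/24 + 1/4 + 5/24 = 1/2.
E[T | T ∈ {0, 1, 2}] = [0·1/24 + 1·1/4 + 2·5/24] / (1/2)
 = 2/3 / (1/2)
 = 4/3

1.3333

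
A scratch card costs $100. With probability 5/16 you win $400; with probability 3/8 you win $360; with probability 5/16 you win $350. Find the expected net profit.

269.375

E[payout] = 400·5/16 + 360·3/8 + 350·5/16
 = 125 + 135 + 875/8
 = 2955/8
Net = 2955/8 - 100 = 2155/8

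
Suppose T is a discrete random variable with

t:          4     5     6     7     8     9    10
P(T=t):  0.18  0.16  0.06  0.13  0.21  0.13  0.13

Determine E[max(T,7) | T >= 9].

P(T >= 9) = 0.13 + 0.13 = 0.26.
E[max(T,7) | T >= 9] = [9·0.13 + 10·0.13] / 0.26
 = 2.47 / 0.26
 = 19/2

9.5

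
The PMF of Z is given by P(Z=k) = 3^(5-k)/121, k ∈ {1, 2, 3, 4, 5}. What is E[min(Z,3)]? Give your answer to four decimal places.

1.4380

E[min(Z,3)] = Σ min(z,3)·P(Z=z)
 = 1·81/121 + 2·27/121 + 3·9/121 + 3·3/121 + 3·1/121
 = 81/121 + 54/121 + 27/121 + 9/121 + 3/121
 = 174/121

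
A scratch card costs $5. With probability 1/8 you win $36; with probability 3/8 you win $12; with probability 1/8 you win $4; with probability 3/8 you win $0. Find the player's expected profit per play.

E[payout] = 36·1/8 + 12·3/8 + 4·1/8 + 0·3/8
 = 9/2 + 9/2 + 1/2 + 0
 = 19/2
Net = 19/2 - 5 = 9/2

4.5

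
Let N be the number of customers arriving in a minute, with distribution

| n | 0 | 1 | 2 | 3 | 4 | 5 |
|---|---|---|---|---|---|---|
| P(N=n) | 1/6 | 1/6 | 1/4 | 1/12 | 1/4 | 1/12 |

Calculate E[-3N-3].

-10

E[-3N-3] = Σ (-3n-3)·P(N=n)
 = (-3)·1/6 + (-6)·1/6 + (-9)·1/4 + (-12)·1/12 + (-15)·1/4 + (-18)·1/12
 = (-1/2) + (-1) + (-9/4) + (-1) + (-15/4) + (-3/2)
 = -10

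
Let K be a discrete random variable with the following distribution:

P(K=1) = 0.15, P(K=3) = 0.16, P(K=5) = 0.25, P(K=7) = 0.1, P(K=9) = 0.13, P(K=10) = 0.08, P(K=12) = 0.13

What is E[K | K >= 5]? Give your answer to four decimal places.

P(K >= 5) = 0.25 + 0.1 + 0.13 + 0.08 + 0.13 = 0.69.
E[K | K >= 5] = [5·0.25 + 7·0.1 + 9·0.13 + 10·0.08 + 12·0.13] / 0.69
 = 5.48 / 0.69
 = 548/69

7.9420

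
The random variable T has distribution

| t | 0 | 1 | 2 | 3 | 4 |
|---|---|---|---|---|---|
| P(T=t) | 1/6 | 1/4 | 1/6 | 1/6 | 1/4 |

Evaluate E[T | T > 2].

P(T > 2) = 1/6 + 1/4 = 5/12.
E[T | T > 2] = [3·1/6 + 4·1/4] / (5/12)
 = 3/2 / (5/12)
 = 18/5

3.6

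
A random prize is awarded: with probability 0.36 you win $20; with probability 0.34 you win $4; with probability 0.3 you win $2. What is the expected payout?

E[payout] = 20·0.36 + 4·0.34 + 2·0.3
 = 7.2 + 1.36 + 0.6
 = 9.16

9.16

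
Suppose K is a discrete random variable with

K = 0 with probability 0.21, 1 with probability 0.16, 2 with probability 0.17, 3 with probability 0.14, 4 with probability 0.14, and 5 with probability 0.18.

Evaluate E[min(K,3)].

1.88

E[min(K,3)] = Σ min(k,3)·P(K=k)
 = 0·0.21 + 1·0.16 + 2·0.17 + 3·0.14 + 3·0.14 + 3·0.18
 = 0 + 0.16 + 0.34 + 0.42 + 0.42 + 0.54
 = 1.88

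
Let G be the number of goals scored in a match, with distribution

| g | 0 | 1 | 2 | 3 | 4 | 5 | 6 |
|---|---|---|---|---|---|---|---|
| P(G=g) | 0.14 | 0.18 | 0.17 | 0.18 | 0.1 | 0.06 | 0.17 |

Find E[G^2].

E[G^2] = Σ g^2·P(G=g)
 = 0·0.14 + 1·0.18 + 4·0.17 + 9·0.18 + 16·0.1 + 25·0.06 + 36·0.17
 = 0 + 0.18 + 0.68 + 1.62 + 1.6 + 1.5 + 6.12
 = 11.7

11.7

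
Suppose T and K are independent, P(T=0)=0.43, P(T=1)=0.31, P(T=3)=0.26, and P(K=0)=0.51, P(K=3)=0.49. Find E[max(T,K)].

E[max(T,K)] = Σ_t Σ_k max(t,k) · P(T=t)P(K=k)
 = 0·0.2193 + 3·0.2107 + 1·0.1581 + 3·0.1519 + 3·0.1326 + 3·0.1274
 = 0 + 0.6321 + 0.1581 + 0.4557 + 0.3978 + 0.3822
 = 2.0259

2.0259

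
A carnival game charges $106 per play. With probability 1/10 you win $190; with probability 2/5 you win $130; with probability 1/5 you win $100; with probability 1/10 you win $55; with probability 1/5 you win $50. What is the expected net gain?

E[payout] = 190·1/10 + 130·2/5 + 100·1/5 + 55·1/10 + 50·1/5
 = 19 + 52 + 20 + 11/2 + 10
 = 213/2
Net = 213/2 - 106 = 1/2

0.5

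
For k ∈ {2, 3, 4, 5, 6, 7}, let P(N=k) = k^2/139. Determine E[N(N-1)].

E[N(N-1)] = Σ n(n-1)·P(N=n)
 = 2·4/139 + 6·9/139 + 12·16/139 + 20·25/139 + 30·36/139 + 42·49/139
 = 8/139 + 54/139 + 192/139 + 500/139 + 1080/139 + 2058/139
 = 28

28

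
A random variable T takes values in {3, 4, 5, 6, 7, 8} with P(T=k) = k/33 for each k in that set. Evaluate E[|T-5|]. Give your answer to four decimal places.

E[|T-5|] = Σ |t-5|·P(T=t)
 = 2·1/11 + 1·4/33 + 0·5/33 + 1·2/11 + 2·7/33 + 3·8/33
 = 2/11 + 4/33 + 0 + 2/11 + 14/33 + 8/11
 = 18/11

1.6364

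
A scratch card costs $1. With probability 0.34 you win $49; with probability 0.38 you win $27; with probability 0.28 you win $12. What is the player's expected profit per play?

E[payout] = 49·0.34 + 27·0.38 + 12·0.28
 = 16.66 + 10.26 + 3.36
 = 30.28
Net = 30.28 - 1 = 29.28

29.28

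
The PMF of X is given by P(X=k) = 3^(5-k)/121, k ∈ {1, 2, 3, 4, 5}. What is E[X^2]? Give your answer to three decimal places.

2.835

E[X^2] = Σ x^2·P(X=x)
 = 1·81/121 + 4·27/121 + 9·9/121 + 16·3/121 + 25·1/121
 = 81/121 + 108/121 + 81/121 + 48/121 + 25/121
 = 343/121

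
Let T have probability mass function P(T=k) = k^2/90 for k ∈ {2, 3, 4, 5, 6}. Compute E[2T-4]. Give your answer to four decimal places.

E[2T-4] = Σ (2t-4)·P(T=t)
 = 0·2/45 + 2·1/10 + 4·8/45 + 6·5/18 + 8·2/5
 = 0 + 1/5 + 32/45 + 5/3 + 16/5
 = 52/9

5.7778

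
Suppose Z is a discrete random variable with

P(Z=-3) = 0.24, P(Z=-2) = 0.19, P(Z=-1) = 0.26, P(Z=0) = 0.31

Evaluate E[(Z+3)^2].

E[(Z+3)^2] = Σ (z+3)^2·P(Z=z)
 = 0·0.24 + 1·0.19 + 4·0.26 + 9·0.31
 = 0 + 0.19 + 1.04 + 2.79
 = 4.02

4.02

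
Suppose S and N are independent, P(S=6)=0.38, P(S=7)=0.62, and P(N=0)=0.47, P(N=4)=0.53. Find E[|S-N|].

E[|S-N|] = Σ_s Σ_n |s-n| · P(S=s)P(N=n)
 = 6·0.1786 + 2·0.2014 + 7·0.2914 + 3·0.3286
 = 1.0716 + 0.4028 + 2.0398 + 0.9858
 = 4.5

4.5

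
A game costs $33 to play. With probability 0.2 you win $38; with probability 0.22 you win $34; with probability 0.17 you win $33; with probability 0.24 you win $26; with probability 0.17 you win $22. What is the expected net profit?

E[payout] = 38·0.2 + 34·0.22 + 33·0.17 + 26·0.24 + 22·0.17
 = 7.6 + 7.48 + 5.61 + 6.24 + 3.74
 = 30.67
Net = 30.67 - 33 = -2.33

-2.33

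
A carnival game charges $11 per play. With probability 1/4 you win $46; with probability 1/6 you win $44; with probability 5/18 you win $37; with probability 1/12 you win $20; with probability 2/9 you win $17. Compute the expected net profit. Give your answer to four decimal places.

E[payout] = 46·1/4 + 44·1/6 + 37·5/18 + 20·1/12 + 17·2/9
 = 23/2 + 22/3 + 185/18 + 5/3 + 34/9
 = 311/9
Net = 311/9 - 11 = 212/9

23.5556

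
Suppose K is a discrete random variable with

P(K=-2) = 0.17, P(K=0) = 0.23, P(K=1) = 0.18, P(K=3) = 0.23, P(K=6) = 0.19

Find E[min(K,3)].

E[min(K,3)] = Σ min(k,3)·P(K=k)
 = (-2)·0.17 + 0·0.23 + 1·0.18 + 3·0.23 + 3·0.19
 = (-0.34) + 0 + 0.18 + 0.69 + 0.57
 = 1.1

1.1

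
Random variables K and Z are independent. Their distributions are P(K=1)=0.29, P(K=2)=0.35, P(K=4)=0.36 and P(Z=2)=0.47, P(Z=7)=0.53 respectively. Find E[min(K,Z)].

2.0916

E[min(K,Z)] = Σ_k Σ_z min(k,z) · P(K=k)P(Z=z)
 = 1·0.1363 + 1·0.1537 + 2·0.1645 + 2·0.1855 + 2·0.1692 + 4·0.1908
 = 0.1363 + 0.1537 + 0.329 + 0.371 + 0.3384 + 0.7632
 = 2.0916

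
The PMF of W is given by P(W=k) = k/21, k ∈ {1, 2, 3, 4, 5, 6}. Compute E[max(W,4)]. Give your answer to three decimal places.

E[max(W,4)] = Σ max(w,4)·P(W=w)
 = 4·1/21 + 4·2/21 + 4·1/7 + 4·4/21 + 5·5/21 + 6·2/7
 = 4/21 + 8/21 + 4/7 + 16/21 + 25/21 + 12/7
 = 101/21

4.810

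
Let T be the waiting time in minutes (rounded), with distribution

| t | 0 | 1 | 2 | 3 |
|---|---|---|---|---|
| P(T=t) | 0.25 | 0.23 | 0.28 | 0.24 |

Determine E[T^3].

E[T^3] = Σ t^3·P(T=t)
 = 0·0.25 + 1·0.23 + 8·0.28 + 27·0.24
 = 0 + 0.23 + 2.24 + 6.48
 = 8.95

8.95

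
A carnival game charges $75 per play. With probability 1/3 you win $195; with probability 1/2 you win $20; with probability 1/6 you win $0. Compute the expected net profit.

E[payout] = 195·1/3 + 20·1/2 + 0·1/6
 = 65 + 10 + 0
 = 75
Net = 75 - 75 = 0

0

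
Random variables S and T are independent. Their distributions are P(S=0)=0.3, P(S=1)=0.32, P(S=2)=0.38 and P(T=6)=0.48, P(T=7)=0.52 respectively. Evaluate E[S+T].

7.6

E[S+T] = Σ_s Σ_t (s+t) · P(S=s)P(T=t)
 = 6·0.144 + 7·0.156 + 7·0.1536 + 8·0.1664 + 8·0.1824 + 9·0.1976
 = 0.864 + 1.092 + 1.0752 + 1.3312 + 1.4592 + 1.7784
 = 7.6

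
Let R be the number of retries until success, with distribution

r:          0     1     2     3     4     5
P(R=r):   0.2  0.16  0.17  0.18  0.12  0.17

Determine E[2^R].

E[2^R] = Σ 2^r·P(R=r)
 = 1·0.2 + 2·0.16 + 4·0.17 + 8·0.18 + 16·0.12 + 32·0.17
 = 0.2 + 0.32 + 0.68 + 1.44 + 1.92 + 5.44
 = 10

10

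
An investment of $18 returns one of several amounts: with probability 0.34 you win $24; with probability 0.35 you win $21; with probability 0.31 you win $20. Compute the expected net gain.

3.71

E[payout] = 24·0.34 + 21·0.35 + 20·0.31
 = 8.16 + 7.35 + 6.2
 = 21.71
Net = 21.71 - 18 = 3.71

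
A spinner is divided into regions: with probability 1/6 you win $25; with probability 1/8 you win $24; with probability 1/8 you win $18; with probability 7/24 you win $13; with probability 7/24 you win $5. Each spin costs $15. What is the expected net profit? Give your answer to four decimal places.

E[payout] = 25·1/6 + 24·1/8 + 18·1/8 + 13·7/24 + 5·7/24
 = 25/6 + 3 + 9/4 + 91/24 + 35/24
 = 44/3
Net = 44/3 - 15 = -1/3

-0.3333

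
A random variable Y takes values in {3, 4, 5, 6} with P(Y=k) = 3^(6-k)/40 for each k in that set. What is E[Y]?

E[Y] = Σ y·P(Y=y)
 = 3·27/40 + 4·9/40 + 5·3/40 + 6·1/40
 = 81/40 + 9/10 + 3/8 + 3/20
 = 69/20

3.45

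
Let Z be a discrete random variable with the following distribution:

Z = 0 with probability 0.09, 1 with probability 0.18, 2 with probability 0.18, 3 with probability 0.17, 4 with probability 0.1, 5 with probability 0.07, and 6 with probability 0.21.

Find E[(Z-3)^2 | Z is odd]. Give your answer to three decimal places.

2.381

P(Z is odd) = 0.18 + 0.17 + 0.07 = 0.42.
E[(Z-3)^2 | Z is odd] = [4·0.18 + 0·0.17 + 4·0.07] / 0.42
 = 1 / 0.42
 = 50/21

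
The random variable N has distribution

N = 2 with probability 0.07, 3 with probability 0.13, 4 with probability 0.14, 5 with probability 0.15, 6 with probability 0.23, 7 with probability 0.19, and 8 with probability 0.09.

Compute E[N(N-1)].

25.52

E[N(N-1)] = Σ n(n-1)·P(N=n)
 = 2·0.07 + 6·0.13 + 12·0.14 + 20·0.15 + 30·0.23 + 42·0.19 + 56·0.09
 = 0.14 + 0.78 + 1.68 + 3 + 6.9 + 7.98 + 5.04
 = 25.52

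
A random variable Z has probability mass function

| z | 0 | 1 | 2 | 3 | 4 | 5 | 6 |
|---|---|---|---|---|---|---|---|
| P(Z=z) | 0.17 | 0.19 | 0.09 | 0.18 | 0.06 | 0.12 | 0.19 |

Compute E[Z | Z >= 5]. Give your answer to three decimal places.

P(Z >= 5) = 0.12 + 0.19 = 0.31.
E[Z | Z >= 5] = [5·0.12 + 6·0.19] / 0.31
 = 1.74 / 0.31
 = 174/31

5.613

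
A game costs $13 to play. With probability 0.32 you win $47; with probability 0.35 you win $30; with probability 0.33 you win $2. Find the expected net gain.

13.2

E[payout] = 47·0.32 + 30·0.35 + 2·0.33
 = 15.04 + 10.5 + 0.66
 = 26.2
Net = 26.2 - 13 = 13.2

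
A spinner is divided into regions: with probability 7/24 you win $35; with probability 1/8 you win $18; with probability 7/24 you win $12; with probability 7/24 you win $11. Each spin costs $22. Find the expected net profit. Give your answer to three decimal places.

E[payout] = 35·7/24 + 18·1/8 + 12·7/24 + 11·7/24
 = 245/24 + 9/4 + 7/2 + 77/24
 = 115/6
Net = 115/6 - 22 = -17/6

-2.833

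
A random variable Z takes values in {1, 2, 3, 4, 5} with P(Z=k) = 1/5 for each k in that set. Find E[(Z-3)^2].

2

E[(Z-3)^2] = Σ (z-3)^2·P(Z=z)
 = 4·1/5 + 1·1/5 + 0·1/5 + 1·1/5 + 4·1/5
 = 4/5 + 1/5 + 0 + 1/5 + 4/5
 = 2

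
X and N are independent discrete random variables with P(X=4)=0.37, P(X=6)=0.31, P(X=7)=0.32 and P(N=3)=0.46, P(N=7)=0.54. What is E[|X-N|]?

E[|X-N|] = Σ_x Σ_n |x-n| · P(X=x)P(N=n)
 = 1·0.1702 + 3·0.1998 + 3·0.1426 + 1·0.1674 + 4·0.1472 + 0·0.1728
 = 0.1702 + 0.5994 + 0.4278 + 0.1674 + 0.5888 + 0
 = 1.9536

1.9536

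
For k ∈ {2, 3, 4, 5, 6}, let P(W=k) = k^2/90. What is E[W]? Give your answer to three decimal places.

E[W] = Σ w·P(W=w)
 = 2·2/45 + 3·1/10 + 4·8/45 + 5·5/18 + 6·2/5
 = 4/45 + 3/10 + 32/45 + 25/18 + 12/5
 = 44/9

4.889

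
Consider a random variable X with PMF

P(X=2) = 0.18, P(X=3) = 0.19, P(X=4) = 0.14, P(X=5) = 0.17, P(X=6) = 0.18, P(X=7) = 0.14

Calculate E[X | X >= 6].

6.4375

P(X >= 6) = 0.18 + 0.14 = 0.32.
E[X | X >= 6] = [6·0.18 + 7·0.14] / 0.32
 = 2.06 / 0.32
 = 103/16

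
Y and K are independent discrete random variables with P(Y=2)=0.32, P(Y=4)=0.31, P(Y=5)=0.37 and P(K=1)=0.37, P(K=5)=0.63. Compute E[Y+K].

7.25

E[Y+K] = Σ_y Σ_k (y+k) · P(Y=y)P(K=k)
 = 3·0.1184 + 7·0.2016 + 5·0.1147 + 9·0.1953 + 6·0.1369 + 10·0.2331
 = 0.3552 + 1.4112 + 0.5735 + 1.7577 + 0.8214 + 2.331
 = 7.25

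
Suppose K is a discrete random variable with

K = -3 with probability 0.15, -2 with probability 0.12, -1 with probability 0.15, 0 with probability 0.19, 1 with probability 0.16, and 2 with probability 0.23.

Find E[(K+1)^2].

E[(K+1)^2] = Σ (k+1)^2·P(K=k)
 = 4·0.15 + 1·0.12 + 0·0.15 + 1·0.19 + 4·0.16 + 9·0.23
 = 0.6 + 0.12 + 0 + 0.19 + 0.64 + 2.07
 = 3.62

3.62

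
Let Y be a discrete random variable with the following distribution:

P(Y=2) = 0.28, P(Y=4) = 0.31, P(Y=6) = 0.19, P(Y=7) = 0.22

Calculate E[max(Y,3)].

E[max(Y,3)] = Σ max(y,3)·P(Y=y)
 = 3·0.28 + 4·0.31 + 6·0.19 + 7·0.22
 = 0.84 + 1.24 + 1.14 + 1.54
 = 4.76

4.76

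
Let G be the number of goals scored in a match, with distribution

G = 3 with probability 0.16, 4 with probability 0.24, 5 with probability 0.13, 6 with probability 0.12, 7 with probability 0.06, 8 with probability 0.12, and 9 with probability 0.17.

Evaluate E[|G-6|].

E[|G-6|] = Σ |g-6|·P(G=g)
 = 3·0.16 + 2·0.24 + 1·0.13 + 0·0.12 + 1·0.06 + 2·0.12 + 3·0.17
 = 0.48 + 0.48 + 0.13 + 0 + 0.06 + 0.24 + 0.51
 = 1.9

1.9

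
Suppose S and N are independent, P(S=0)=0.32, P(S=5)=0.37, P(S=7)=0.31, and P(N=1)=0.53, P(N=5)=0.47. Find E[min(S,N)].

1.9584

E[min(S,N)] = Σ_s Σ_n min(s,n) · P(S=s)P(N=n)
 = 0·0.1696 + 0·0.1504 + 1·0.1961 + 5·0.1739 + 1·0.1643 + 5·0.1457
 = 0 + 0 + 0.1961 + 0.8695 + 0.1643 + 0.7285
 = 1.9584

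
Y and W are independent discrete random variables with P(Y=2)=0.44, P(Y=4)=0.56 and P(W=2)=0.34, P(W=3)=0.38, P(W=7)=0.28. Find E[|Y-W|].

1.8472

E[|Y-W|] = Σ_y Σ_w |y-w| · P(Y=y)P(W=w)
 = 0·0.1496 + 1·0.1672 + 5·0.1232 + 2·0.1904 + 1·0.2128 + 3·0.1568
 = 0 + 0.1672 + 0.616 + 0.3808 + 0.2128 + 0.4704
 = 1.8472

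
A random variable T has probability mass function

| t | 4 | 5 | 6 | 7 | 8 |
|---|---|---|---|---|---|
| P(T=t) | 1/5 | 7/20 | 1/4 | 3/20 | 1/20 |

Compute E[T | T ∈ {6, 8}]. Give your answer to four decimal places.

6.3333

P(T ∈ {6, 8}) = 1/4 + 1/20 = 3/10.
E[T | T ∈ {6, 8}] = [6·1/4 + 8·1/20] / (3/10)
 = 19/10 / (3/10)
 = 19/3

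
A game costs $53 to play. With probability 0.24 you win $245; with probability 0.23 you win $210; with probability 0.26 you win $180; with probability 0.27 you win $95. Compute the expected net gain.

126.55

E[payout] = 245·0.24 + 210·0.23 + 180·0.26 + 95·0.27
 = 58.8 + 48.3 + 46.8 + 25.65
 = 179.55
Net = 179.55 - 53 = 126.55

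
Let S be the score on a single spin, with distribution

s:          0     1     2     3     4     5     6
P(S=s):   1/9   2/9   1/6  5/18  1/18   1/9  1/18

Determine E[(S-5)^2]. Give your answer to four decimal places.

E[(S-5)^2] = Σ (s-5)^2·P(S=s)
 = 25·1/9 + 16·2/9 + 9·1/6 + 4·5/18 + 1·1/18 + 0·1/9 + 1·1/18
 = 25/9 + 32/9 + 3/2 + 10/9 + 1/18 + 0 + 1/18
 = 163/18

9.0556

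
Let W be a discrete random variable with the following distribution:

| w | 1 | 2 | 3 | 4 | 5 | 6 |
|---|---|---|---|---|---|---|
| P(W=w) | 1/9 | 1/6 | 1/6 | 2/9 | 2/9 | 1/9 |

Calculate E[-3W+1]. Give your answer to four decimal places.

E[-3W+1] = Σ (-3w+1)·P(W=w)
 = (-2)·1/9 + (-5)·1/6 + (-8)·1/6 + (-11)·2/9 + (-14)·2/9 + (-17)·1/9
 = (-2/9) + (-5/6) + (-4/3) + (-22/9) + (-28/9) + (-17/9)
 = -59/6

-9.8333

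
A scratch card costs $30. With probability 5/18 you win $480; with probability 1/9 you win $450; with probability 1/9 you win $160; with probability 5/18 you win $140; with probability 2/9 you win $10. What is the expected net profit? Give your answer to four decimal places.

E[payout] = 480·5/18 + 450·1/9 + 160·1/9 + 140·5/18 + 10·2/9
 = 400/3 + 50 + 160/9 + 350/9 + 20/9
 = 2180/9
Net = 2180/9 - 30 = 1910/9

212.2222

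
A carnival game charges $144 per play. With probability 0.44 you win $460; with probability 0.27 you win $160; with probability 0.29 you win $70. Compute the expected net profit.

121.9

E[payout] = 460·0.44 + 160·0.27 + 70·0.29
 = 202.4 + 43.2 + 20.3
 = 265.9
Net = 265.9 - 144 = 121.9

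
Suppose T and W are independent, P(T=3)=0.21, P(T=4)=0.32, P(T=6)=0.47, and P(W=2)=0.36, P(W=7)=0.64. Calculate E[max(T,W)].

6.1828

E[max(T,W)] = Σ_t Σ_w max(t,w) · P(T=t)P(W=w)
 = 3·0.0756 + 7·0.1344 + 4·0.1152 + 7·0.2048 + 6·0.1692 + 7·0.3008
 = 0.2268 + 0.9408 + 0.4608 + 1.4336 + 1.0152 + 2.1056
 = 6.1828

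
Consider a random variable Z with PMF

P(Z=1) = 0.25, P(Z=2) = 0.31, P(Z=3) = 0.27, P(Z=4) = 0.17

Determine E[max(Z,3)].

3.17

E[max(Z,3)] = Σ max(z,3)·P(Z=z)
 = 3·0.25 + 3·0.31 + 3·0.27 + 4·0.17
 = 0.75 + 0.93 + 0.81 + 0.68
 = 3.17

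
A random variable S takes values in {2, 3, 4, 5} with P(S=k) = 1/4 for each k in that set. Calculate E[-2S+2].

E[-2S+2] = Σ (-2s+2)·P(S=s)
 = (-2)·1/4 + (-4)·1/4 + (-6)·1/4 + (-8)·1/4
 = (-1/2) + (-1) + (-3/2) + (-2)
 = -5

-5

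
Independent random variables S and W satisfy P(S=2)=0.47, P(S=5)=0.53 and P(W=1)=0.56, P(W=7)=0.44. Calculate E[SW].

13.0676

E[SW] = Σ_s Σ_w sw · P(S=s)P(W=w)
 = 2·0.2632 + 14·0.2068 + 5·0.2968 + 35·0.2332
 = 0.5264 + 2.8952 + 1.484 + 8.162
 = 13.0676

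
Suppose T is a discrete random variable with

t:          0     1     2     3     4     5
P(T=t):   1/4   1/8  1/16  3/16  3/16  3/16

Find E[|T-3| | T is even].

P(T is even) = 1/4 + 1/16 + 3/16 = 1/2.
E[|T-3| | T is even] = [3·1/4 + 1·1/16 + 1·3/16] / (1/2)
 = 1 / (1/2)
 = 2

2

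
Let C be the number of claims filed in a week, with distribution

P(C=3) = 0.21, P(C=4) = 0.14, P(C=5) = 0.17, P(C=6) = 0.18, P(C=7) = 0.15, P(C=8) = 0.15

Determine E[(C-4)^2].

E[(C-4)^2] = Σ (c-4)^2·P(C=c)
 = 1·0.21 + 0·0.14 + 1·0.17 + 4·0.18 + 9·0.15 + 16·0.15
 = 0.21 + 0 + 0.17 + 0.72 + 1.35 + 2.4
 = 4.85

4.85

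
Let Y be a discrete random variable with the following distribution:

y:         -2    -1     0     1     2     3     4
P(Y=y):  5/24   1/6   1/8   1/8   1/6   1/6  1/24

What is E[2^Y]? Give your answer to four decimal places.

3.1771

E[2^Y] = Σ 2^y·P(Y=y)
 = 1/4·5/24 + 1/2·1/6 + 1·1/8 + 2·1/8 + 4·1/6 + 8·1/6 + 16·1/24
 = 5/96 + 1/12 + 1/8 + 1/4 + 2/3 + 4/3 + 2/3
 = 305/96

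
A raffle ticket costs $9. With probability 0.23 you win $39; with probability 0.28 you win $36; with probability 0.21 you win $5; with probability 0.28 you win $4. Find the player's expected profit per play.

E[payout] = 39·0.23 + 36·0.28 + 5·0.21 + 4·0.28
 = 8.97 + 10.08 + 1.05 + 1.12
 = 21.22
Net = 21.22 - 9 = 12.22

12.22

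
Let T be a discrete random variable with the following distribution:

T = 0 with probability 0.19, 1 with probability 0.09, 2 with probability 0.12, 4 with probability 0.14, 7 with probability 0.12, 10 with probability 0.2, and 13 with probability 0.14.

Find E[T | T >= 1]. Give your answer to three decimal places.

6.852

P(T >= 1) = 0.09 + 0.12 + 0.14 + 0.12 + 0.2 + 0.14 = 0.81.
E[T | T >= 1] = [1·0.09 + 2·0.12 + 4·0.14 + 7·0.12 + 10·0.2 + 13·0.14] / 0.81
 = 5.55 / 0.81
 = 185/27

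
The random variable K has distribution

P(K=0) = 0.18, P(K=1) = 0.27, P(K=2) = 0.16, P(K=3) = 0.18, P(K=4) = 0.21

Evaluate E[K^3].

E[K^3] = Σ k^3·P(K=k)
 = 0·0.18 + 1·0.27 + 8·0.16 + 27·0.18 + 64·0.21
 = 0 + 0.27 + 1.28 + 4.86 + 13.44
 = 19.85

19.85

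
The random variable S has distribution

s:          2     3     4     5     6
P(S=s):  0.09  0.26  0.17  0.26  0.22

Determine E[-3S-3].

E[-3S-3] = Σ (-3s-3)·P(S=s)
 = (-9)·0.09 + (-12)·0.26 + (-15)·0.17 + (-18)·0.26 + (-21)·0.22
 = (-0.81) + (-3.12) + (-2.55) + (-4.68) + (-4.62)
 = -15.78

-15.78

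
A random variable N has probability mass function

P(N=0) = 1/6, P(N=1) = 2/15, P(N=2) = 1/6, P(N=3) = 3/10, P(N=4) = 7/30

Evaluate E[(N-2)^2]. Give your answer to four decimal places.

E[(N-2)^2] = Σ (n-2)^2·P(N=n)
 = 4·1/6 + 1·2/15 + 0·1/6 + 1·3/10 + 4·7/30
 = 2/3 + 2/15 + 0 + 3/10 + 14/15
 = 61/30

2.0333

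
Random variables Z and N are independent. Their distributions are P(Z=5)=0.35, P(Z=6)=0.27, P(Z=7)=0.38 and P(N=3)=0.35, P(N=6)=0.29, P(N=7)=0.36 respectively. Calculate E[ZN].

E[ZN] = Σ_z Σ_n zn · P(Z=z)P(N=n)
 = 15·0.1225 + 30·0.1015 + 35·0.126 + 18·0.0945 + 36·0.0783 + 42·0.0972 + 21·0.133 + 42·0.1102 + 49·0.1368
 = 1.8375 + 3.045 + 4.41 + 1.701 + 2.8188 + 4.0824 + 2.793 + 4.6284 + 6.7032
 = 32.0193

32.0193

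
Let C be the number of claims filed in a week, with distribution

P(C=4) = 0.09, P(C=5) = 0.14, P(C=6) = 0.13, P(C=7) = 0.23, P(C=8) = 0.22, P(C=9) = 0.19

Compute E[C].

E[C] = Σ c·P(C=c)
 = 4·0.09 + 5·0.14 + 6·0.13 + 7·0.23 + 8·0.22 + 9·0.19
 = 0.36 + 0.7 + 0.78 + 1.61 + 1.76 + 1.71
 = 6.92

6.92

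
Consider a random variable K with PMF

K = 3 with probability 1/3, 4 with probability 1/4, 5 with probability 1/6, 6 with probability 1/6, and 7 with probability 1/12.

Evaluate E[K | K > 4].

P(K > 4) = 1/6 + 1/6 + 1/12 = 5/12.
E[K | K > 4] = [5·1/6 + 6·1/6 + 7·1/12] / (5/12)
 = 29/12 / (5/12)
 = 29/5

5.8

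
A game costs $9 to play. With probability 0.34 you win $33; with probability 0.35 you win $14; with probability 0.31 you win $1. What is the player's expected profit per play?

7.43

E[payout] = 33·0.34 + 14·0.35 + 1·0.31
 = 11.22 + 4.9 + 0.31
 = 16.43
Net = 16.43 - 9 = 7.43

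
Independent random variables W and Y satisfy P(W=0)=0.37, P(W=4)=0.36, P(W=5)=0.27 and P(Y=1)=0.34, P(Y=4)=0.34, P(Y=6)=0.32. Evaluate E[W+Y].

E[W+Y] = Σ_w Σ_y (w+y) · P(W=w)P(Y=y)
 = 1·0.1258 + 4·0.1258 + 6·0.1184 + 5·0.1224 + 8·0.1224 + 10·0.1152 + 6·0.0918 + 9·0.0918 + 11·0.0864
 = 0.1258 + 0.5032 + 0.7104 + 0.612 + 0.9792 + 1.152 + 0.5508 + 0.8262 + 0.9504
 = 6.41

6.41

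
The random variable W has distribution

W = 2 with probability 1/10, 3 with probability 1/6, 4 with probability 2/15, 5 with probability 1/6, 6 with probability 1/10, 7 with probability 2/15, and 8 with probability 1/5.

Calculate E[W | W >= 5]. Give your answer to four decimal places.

P(W >= 5) = 1/6 + 1/10 + 2/15 + 1/5 = 3/5.
E[W | W >= 5] = [5·1/6 + 6·1/10 + 7·2/15 + 8·1/5] / (3/5)
 = 119/30 / (3/5)
 = 119/18

6.6111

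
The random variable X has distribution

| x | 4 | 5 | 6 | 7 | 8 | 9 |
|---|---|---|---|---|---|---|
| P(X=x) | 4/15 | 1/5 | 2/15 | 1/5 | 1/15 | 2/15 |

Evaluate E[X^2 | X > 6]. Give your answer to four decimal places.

P(X > 6) = 1/5 + 1/15 + 2/15 = 2/5.
E[X^2 | X > 6] = [49·1/5 + 64·1/15 + 81·2/15] / (2/5)
 = 373/15 / (2/5)
 = 373/6

62.1667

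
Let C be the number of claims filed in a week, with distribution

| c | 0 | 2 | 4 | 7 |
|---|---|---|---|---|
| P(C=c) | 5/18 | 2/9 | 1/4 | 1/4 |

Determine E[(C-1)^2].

E[(C-1)^2] = Σ (c-1)^2·P(C=c)
 = 1·5/18 + 1·2/9 + 9·1/4 + 36·1/4
 = 5/18 + 2/9 + 9/4 + 9
 = 47/4

11.75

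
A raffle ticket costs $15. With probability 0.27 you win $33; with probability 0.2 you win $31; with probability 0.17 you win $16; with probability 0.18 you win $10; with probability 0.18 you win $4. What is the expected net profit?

E[payout] = 33·0.27 + 31·0.2 + 16·0.17 + 10·0.18 + 4·0.18
 = 8.91 + 6.2 + 2.72 + 1.8 + 0.72
 = 20.35
Net = 20.35 - 15 = 5.35

5.35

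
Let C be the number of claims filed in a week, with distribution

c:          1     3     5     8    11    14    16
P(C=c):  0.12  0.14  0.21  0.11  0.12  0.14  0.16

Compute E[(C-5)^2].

E[(C-5)^2] = Σ (c-5)^2·P(C=c)
 = 16·0.12 + 4·0.14 + 0·0.21 + 9·0.11 + 36·0.12 + 81·0.14 + 121·0.16
 = 1.92 + 0.56 + 0 + 0.99 + 4.32 + 11.34 + 19.36
 = 38.49

38.49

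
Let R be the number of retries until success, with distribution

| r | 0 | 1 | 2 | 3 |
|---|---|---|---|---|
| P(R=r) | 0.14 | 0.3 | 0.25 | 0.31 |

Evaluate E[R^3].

E[R^3] = Σ r^3·P(R=r)
 = 0·0.14 + 1·0.3 + 8·0.25 + 27·0.31
 = 0 + 0.3 + 2 + 8.37
 = 10.67

10.67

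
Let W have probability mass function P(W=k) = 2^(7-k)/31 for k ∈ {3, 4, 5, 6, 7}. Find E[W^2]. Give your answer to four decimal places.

15.9032

E[W^2] = Σ w^2·P(W=w)
 = 9·16/31 + 16·8/31 + 25·4/31 + 36·2/31 + 49·1/31
 = 144/31 + 128/31 + 100/31 + 72/31 + 49/31
 = 493/31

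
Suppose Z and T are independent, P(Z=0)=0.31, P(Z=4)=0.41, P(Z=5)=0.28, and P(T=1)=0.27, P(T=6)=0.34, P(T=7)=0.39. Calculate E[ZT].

15.3216

E[ZT] = Σ_z Σ_t zt · P(Z=z)P(T=t)
 = 0·0.0837 + 0·0.1054 + 0·0.1209 + 4·0.1107 + 24·0.1394 + 28·0.1599 + 5·0.0756 + 30·0.0952 + 35·0.1092
 = 0 + 0 + 0 + 0.4428 + 3.3456 + 4.4772 + 0.378 + 2.856 + 3.822
 = 15.3216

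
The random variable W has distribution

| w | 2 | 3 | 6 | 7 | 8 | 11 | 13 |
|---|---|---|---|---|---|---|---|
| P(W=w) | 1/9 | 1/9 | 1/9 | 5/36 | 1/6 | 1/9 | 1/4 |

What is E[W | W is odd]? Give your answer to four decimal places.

9.4545

P(W is odd) = 1/9 + 5/36 + 1/9 + 1/4 = 11/18.
E[W | W is odd] = [3·1/9 + 7·5/36 + 11·1/9 + 13·1/4] / (11/18)
 = 52/9 / (11/18)
 = 104/11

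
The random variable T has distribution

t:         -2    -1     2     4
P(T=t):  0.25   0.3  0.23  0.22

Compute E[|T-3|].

2.9

E[|T-3|] = Σ |t-3|·P(T=t)
 = 5·0.25 + 4·0.3 + 1·0.23 + 1·0.22
 = 1.25 + 1.2 + 0.23 + 0.22
 = 2.9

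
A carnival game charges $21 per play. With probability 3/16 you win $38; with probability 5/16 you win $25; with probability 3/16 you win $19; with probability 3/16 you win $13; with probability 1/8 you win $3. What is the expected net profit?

0.3125

E[payout] = 38·3/16 + 25·5/16 + 19·3/16 + 13·3/16 + 3·1/8
 = 57/8 + 125/16 + 57/16 + 39/16 + 3/8
 = 341/16
Net = 341/16 - 21 = 5/16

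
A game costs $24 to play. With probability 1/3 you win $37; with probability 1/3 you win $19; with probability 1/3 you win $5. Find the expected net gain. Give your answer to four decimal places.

-3.6667

E[payout] = 37·1/3 + 19·1/3 + 5·1/3
 = 37/3 + 19/3 + 5/3
 = 61/3
Net = 61/3 - 24 = -11/3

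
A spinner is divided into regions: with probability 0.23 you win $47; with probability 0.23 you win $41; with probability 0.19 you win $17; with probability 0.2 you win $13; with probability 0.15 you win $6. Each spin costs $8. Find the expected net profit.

18.97

E[payout] = 47·0.23 + 41·0.23 + 17·0.19 + 13·0.2 + 6·0.15
 = 10.81 + 9.43 + 3.23 + 2.6 + 0.9
 = 26.97
Net = 26.97 - 8 = 18.97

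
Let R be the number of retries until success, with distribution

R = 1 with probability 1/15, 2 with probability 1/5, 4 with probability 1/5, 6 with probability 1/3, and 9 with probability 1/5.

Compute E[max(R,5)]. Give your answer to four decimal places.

6.1333

E[max(R,5)] = Σ max(r,5)·P(R=r)
 = 5·1/15 + 5·1/5 + 5·1/5 + 6·1/3 + 9·1/5
 = 1/3 + 1 + 1 + 2 + 9/5
 = 92/15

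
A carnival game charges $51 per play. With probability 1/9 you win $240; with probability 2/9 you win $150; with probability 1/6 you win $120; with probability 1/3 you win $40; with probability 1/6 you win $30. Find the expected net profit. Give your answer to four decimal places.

E[payout] = 240·1/9 + 150·2/9 + 120·1/6 + 40·1/3 + 30·1/6
 = 80/3 + 100/3 + 20 + 40/3 + 5
 = 295/3
Net = 295/3 - 51 = 142/3

47.3333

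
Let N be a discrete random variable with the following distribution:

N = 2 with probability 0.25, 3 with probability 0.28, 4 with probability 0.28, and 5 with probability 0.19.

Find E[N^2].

12.75

E[N^2] = Σ n^2·P(N=n)
 = 4·0.25 + 9·0.28 + 16·0.28 + 25·0.19
 = 1 + 2.52 + 4.48 + 4.75
 = 12.75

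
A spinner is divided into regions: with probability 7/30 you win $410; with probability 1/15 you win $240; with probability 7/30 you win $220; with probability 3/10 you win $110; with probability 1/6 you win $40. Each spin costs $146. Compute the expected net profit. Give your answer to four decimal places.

E[payout] = 410·7/30 + 240·1/15 + 220·7/30 + 110·3/10 + 40·1/6
 = 287/3 + 16 + 154/3 + 33 + 20/3
 = 608/3
Net = 608/3 - 146 = 170/3

56.6667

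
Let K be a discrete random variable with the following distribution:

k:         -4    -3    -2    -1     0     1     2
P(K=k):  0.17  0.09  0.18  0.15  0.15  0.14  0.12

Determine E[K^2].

5.02

E[K^2] = Σ k^2·P(K=k)
 = 16·0.17 + 9·0.09 + 4·0.18 + 1·0.15 + 0·0.15 + 1·0.14 + 4·0.12
 = 2.72 + 0.81 + 0.72 + 0.15 + 0 + 0.14 + 0.48
 = 5.02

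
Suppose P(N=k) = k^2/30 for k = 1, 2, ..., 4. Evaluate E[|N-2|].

1.4

E[|N-2|] = Σ |n-2|·P(N=n)
 = 1·1/30 + 0·2/15 + 1·3/10 + 2·8/15
 = 1/30 + 0 + 3/10 + 16/15
 = 7/5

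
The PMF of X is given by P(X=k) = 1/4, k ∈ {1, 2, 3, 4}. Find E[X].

2.5

E[X] = Σ x·P(X=x)
 = 1·1/4 + 2·1/4 + 3·1/4 + 4·1/4
 = 1/4 + 1/2 + 3/4 + 1
 = 5/2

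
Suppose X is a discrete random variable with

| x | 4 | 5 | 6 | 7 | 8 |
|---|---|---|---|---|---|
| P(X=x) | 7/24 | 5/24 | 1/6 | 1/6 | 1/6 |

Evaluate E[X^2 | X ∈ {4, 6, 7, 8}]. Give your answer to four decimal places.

P(X ∈ {4, 6, 7, 8}) = 7/24 + 1/6 + 1/6 + 1/6 = 19/24.
E[X^2 | X ∈ {4, 6, 7, 8}] = [16·7/24 + 36·1/6 + 49·1/6 + 64·1/6] / (19/24)
 = 59/2 / (19/24)
 = 708/19

37.2632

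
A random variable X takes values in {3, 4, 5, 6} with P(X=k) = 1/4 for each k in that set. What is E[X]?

E[X] = Σ x·P(X=x)
 = 3·1/4 + 4·1/4 + 5·1/4 + 6·1/4
 = 3/4 + 1 + 5/4 + 3/2
 = 9/2

4.5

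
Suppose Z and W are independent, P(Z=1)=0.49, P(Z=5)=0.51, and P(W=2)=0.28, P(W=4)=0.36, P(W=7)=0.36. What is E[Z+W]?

7.56

E[Z+W] = Σ_z Σ_w (z+w) · P(Z=z)P(W=w)
 = 3·0.1372 + 5·0.1764 + 8·0.1764 + 7·0.1428 + 9·0.1836 + 12·0.1836
 = 0.4116 + 0.882 + 1.4112 + 0.9996 + 1.6524 + 2.2032
 = 7.56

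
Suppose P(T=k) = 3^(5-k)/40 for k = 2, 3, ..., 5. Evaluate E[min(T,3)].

2.325

E[min(T,3)] = Σ min(t,3)·P(T=t)
 = 2·27/40 + 3·9/40 + 3·3/40 + 3·1/40
 = 27/20 + 27/40 + 9/40 + 3/40
 = 93/40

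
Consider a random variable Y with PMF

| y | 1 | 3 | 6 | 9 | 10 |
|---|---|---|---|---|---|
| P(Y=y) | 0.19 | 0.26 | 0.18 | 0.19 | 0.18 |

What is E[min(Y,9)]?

5.38

E[min(Y,9)] = Σ min(y,9)·P(Y=y)
 = 1·0.19 + 3·0.26 + 6·0.18 + 9·0.19 + 9·0.18
 = 0.19 + 0.78 + 1.08 + 1.71 + 1.62
 = 5.38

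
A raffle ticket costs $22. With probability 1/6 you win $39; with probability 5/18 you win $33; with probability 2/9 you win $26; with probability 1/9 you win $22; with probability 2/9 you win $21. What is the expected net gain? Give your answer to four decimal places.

6.5556

E[payout] = 39·1/6 + 33·5/18 + 26·2/9 + 22·1/9 + 21·2/9
 = 13/2 + 55/6 + 52/9 + 22/9 + 14/3
 = 257/9
Net = 257/9 - 22 = 59/9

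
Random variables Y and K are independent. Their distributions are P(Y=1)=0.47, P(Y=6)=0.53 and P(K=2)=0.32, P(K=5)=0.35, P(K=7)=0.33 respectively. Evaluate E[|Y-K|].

2.7778

E[|Y-K|] = Σ_y Σ_k |y-k| · P(Y=y)P(K=k)
 = 1·0.1504 + 4·0.1645 + 6·0.1551 + 4·0.1696 + 1·0.1855 + 1·0.1749
 = 0.1504 + 0.658 + 0.9306 + 0.6784 + 0.1855 + 0.1749
 = 2.7778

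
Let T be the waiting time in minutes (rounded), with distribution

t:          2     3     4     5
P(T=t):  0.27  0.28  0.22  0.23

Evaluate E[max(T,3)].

3.68

E[max(T,3)] = Σ max(t,3)·P(T=t)
 = 3·0.27 + 3·0.28 + 4·0.22 + 5·0.23
 = 0.81 + 0.84 + 0.88 + 1.15
 = 3.68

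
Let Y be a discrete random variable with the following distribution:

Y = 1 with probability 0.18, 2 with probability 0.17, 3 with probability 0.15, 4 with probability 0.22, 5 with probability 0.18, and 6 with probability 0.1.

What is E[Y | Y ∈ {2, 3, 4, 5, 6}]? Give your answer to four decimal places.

P(Y ∈ {2, 3, 4, 5, 6}) = 0.17 + 0.15 + 0.22 + 0.18 + 0.1 = 0.82.
E[Y | Y ∈ {2, 3, 4, 5, 6}] = [2·0.17 + 3·0.15 + 4·0.22 + 5·0.18 + 6·0.1] / 0.82
 = 3.17 / 0.82
 = 317/82

3.8659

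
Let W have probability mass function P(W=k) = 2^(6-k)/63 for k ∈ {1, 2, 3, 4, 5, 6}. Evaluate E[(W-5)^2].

E[(W-5)^2] = Σ (w-5)^2·P(W=w)
 = 16·32/63 + 9·16/63 + 4·8/63 + 1·4/63 + 0·2/63 + 1·1/63
 = 512/63 + 16/7 + 32/63 + 4/63 + 0 + 1/63
 = 11

11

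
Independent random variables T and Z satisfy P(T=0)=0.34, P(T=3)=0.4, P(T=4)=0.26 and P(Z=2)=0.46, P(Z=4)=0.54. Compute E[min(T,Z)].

E[min(T,Z)] = Σ_t Σ_z min(t,z) · P(T=t)P(Z=z)
 = 0·0.1564 + 0·0.1836 + 2·0.184 + 3·0.216 + 2·0.1196 + 4·0.1404
 = 0 + 0 + 0.368 + 0.648 + 0.2392 + 0.5616
 = 1.8168

1.8168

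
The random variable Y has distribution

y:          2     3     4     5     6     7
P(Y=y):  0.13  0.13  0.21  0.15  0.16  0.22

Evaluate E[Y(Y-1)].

E[Y(Y-1)] = Σ y(y-1)·P(Y=y)
 = 2·0.13 + 6·0.13 + 12·0.21 + 20·0.15 + 30·0.16 + 42·0.22
 = 0.26 + 0.78 + 2.52 + 3 + 4.8 + 9.24
 = 20.6

20.6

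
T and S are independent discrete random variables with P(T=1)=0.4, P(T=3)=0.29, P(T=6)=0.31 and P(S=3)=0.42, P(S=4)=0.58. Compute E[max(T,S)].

4.3302

E[max(T,S)] = Σ_t Σ_s max(t,s) · P(T=t)P(S=s)
 = 3·0.168 + 4·0.232 + 3·0.1218 + 4·0.1682 + 6·0.1302 + 6·0.1798
 = 0.504 + 0.928 + 0.3654 + 0.6728 + 0.7812 + 1.0788
 = 4.3302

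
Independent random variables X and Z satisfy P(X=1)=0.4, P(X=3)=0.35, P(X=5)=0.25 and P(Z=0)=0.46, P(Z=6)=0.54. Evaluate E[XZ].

E[XZ] = Σ_x Σ_z xz · P(X=x)P(Z=z)
 = 0·0.184 + 6·0.216 + 0·0.161 + 18·0.189 + 0·0.115 + 30·0.135
 = 0 + 1.296 + 0 + 3.402 + 0 + 4.05
 = 8.748

8.748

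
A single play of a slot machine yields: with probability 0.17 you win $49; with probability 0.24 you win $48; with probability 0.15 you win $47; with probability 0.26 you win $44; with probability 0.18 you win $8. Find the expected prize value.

39.78

E[payout] = 49·0.17 + 48·0.24 + 47·0.15 + 44·0.26 + 8·0.18
 = 8.33 + 11.52 + 7.05 + 11.44 + 1.44
 = 39.78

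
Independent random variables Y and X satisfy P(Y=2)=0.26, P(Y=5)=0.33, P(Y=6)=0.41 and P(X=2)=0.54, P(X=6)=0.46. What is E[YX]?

17.7792

E[YX] = Σ_y Σ_x yx · P(Y=y)P(X=x)
 = 4·0.1404 + 12·0.1196 + 10·0.1782 + 30·0.1518 + 12·0.2214 + 36·0.1886
 = 0.5616 + 1.4352 + 1.782 + 4.554 + 2.6568 + 6.7896
 = 17.7792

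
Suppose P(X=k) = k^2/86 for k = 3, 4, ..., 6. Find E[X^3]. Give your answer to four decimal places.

141.4884

E[X^3] = Σ x^3·P(X=x)
 = 27·9/86 + 64·8/43 + 125·25/86 + 216·18/43
 = 243/86 + 512/43 + 3125/86 + 3888/43
 = 6084/43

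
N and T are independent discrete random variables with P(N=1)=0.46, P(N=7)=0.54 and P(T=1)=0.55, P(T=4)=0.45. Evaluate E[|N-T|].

E[|N-T|] = Σ_n Σ_t |n-t| · P(N=n)P(T=t)
 = 0·0.253 + 3·0.207 + 6·0.297 + 3·0.243
 = 0 + 0.621 + 1.782 + 0.729
 = 3.132

3.132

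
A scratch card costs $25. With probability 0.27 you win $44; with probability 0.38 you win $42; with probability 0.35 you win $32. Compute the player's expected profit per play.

14.04

E[payout] = 44·0.27 + 42·0.38 + 32·0.35
 = 11.88 + 15.96 + 11.2
 = 39.04
Net = 39.04 - 25 = 14.04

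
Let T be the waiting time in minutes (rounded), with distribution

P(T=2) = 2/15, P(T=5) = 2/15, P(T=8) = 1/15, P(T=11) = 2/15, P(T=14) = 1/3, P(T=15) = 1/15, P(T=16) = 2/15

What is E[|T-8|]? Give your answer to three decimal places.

5.133

E[|T-8|] = Σ |t-8|·P(T=t)
 = 6·2/15 + 3·2/15 + 0·1/15 + 3·2/15 + 6·1/3 + 7·1/15 + 8·2/15
 = 4/5 + 2/5 + 0 + 2/5 + 2 + 7/15 + 16/15
 = 77/15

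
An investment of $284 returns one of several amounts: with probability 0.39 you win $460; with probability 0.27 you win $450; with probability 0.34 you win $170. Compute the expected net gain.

E[payout] = 460·0.39 + 450·0.27 + 170·0.34
 = 179.4 + 121.5 + 57.8
 = 358.7
Net = 358.7 - 284 = 74.7

74.7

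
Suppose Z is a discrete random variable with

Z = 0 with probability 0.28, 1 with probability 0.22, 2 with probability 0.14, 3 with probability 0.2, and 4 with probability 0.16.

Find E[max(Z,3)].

3.16

E[max(Z,3)] = Σ max(z,3)·P(Z=z)
 = 3·0.28 + 3·0.22 + 3·0.14 + 3·0.2 + 4·0.16
 = 0.84 + 0.66 + 0.42 + 0.6 + 0.64
 = 3.16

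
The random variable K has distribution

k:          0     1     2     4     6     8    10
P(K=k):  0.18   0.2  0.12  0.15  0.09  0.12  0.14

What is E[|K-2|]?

E[|K-2|] = Σ |k-2|·P(K=k)
 = 2·0.18 + 1·0.2 + 0·0.12 + 2·0.15 + 4·0.09 + 6·0.12 + 8·0.14
 = 0.36 + 0.2 + 0 + 0.3 + 0.36 + 0.72 + 1.12
 = 3.06

3.06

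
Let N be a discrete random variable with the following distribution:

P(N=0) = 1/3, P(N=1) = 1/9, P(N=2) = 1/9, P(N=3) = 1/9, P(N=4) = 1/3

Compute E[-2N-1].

E[-2N-1] = Σ (-2n-1)·P(N=n)
 = (-1)·1/3 + (-3)·1/9 + (-5)·1/9 + (-7)·1/9 + (-9)·1/3
 = (-1/3) + (-1/3) + (-5/9) + (-7/9) + (-3)
 = -5

-5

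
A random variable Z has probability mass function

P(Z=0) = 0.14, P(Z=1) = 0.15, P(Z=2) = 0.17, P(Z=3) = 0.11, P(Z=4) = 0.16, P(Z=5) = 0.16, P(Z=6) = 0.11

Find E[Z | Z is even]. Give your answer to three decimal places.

P(Z is even) = 0.14 + 0.17 + 0.16 + 0.11 = 0.58.
E[Z | Z is even] = [0·0.14 + 2·0.17 + 4·0.16 + 6·0.11] / 0.58
 = 1.64 / 0.58
 = 82/29

2.828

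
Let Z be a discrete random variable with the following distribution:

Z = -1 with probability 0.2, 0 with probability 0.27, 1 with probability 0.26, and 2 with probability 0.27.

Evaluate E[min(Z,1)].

E[min(Z,1)] = Σ min(z,1)·P(Z=z)
 = (-1)·0.2 + 0·0.27 + 1·0.26 + 1·0.27
 = (-0.2) + 0 + 0.26 + 0.27
 = 0.33

0.33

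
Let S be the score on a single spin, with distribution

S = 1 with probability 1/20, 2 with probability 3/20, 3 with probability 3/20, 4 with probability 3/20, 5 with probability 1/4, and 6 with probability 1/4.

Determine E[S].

4.15

E[S] = Σ s·P(S=s)
 = 1·1/20 + 2·3/20 + 3·3/20 + 4·3/20 + 5·1/4 + 6·1/4
 = 1/20 + 3/10 + 9/20 + 3/5 + 5/4 + 3/2
 = 83/20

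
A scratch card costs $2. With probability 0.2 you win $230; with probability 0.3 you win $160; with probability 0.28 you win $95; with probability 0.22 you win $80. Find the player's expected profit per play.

E[payout] = 230·0.2 + 160·0.3 + 95·0.28 + 80·0.22
 = 46 + 48 + 26.6 + 17.6
 = 138.2
Net = 138.2 - 2 = 136.2

136.2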